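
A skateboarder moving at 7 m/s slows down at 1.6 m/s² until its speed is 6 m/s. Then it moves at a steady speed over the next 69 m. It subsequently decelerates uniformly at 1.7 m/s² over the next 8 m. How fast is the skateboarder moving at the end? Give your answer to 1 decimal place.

3.0 m/s

Phase 1 (decelerating): v₀ = 7.00 m/s, a = -1.6 m/s².
v = v₀ + at → t = (6 − 7.00) / -1.6 = 0.625 s
v² = v₀² + 2aΔx → Δx = (6² − 7.00²)/(2·-1.6) = 4.06 m

Phase 2 (constant speed): v₀ = 6.00 m/s, a = 0 m/s².
Constant speed: t = d/v = 69/6.00 = 11.5 s

Phase 3 (decelerating): v₀ = 6.00 m/s, a = -1.7 m/s².
v² = v₀² + 2aΔx = 6.00² + 2·-1.7·8 = 8.80 → v = 2.97 m/s
t = (v − v₀)/a = (2.97 − 6.00)/-1.7 = 1.78 s
Final speed = 2.97 m/s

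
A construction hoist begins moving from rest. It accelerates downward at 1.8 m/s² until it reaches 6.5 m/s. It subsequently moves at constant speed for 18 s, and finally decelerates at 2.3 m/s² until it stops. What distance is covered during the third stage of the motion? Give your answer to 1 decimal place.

Phase 1 (accelerating): v₀ = 0 m/s, a = 1.8 m/s².
v = v₀ + at → t = (6.5 − 0) / 1.8 = 3.61 s
v² = v₀² + 2aΔx → Δx = (6.5² − 0²)/(2·1.8) = 11.7 m

Phase 2 (constant speed): v₀ = 6.50 m/s, a = 0 m/s².
v = v₀ + at = 6.50 + (0)(18) = 6.50 m/s
Δx = v₀t + ½at² = 6.50·18 + 0.5·0·18² = 117 m

Phase 3 (decelerating): v₀ = 6.50 m/s, a = -2.3 m/s².
v = v₀ + at → t = (0 − 6.50) / -2.3 = 2.83 s
v² = v₀² + 2aΔx → Δx = (0² − 6.50²)/(2·-2.3) = 9.18 m
Distance in phase 3 = 9.18 m

9.2 m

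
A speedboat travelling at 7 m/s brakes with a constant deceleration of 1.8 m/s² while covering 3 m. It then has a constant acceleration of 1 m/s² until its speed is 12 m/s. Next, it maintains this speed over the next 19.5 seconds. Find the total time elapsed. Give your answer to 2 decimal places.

25.77 s

Phase 1 (decelerating): v₀ = 7.00 m/s, a = -1.8 m/s².
v² = v₀² + 2aΔx = 7.00² + 2·-1.8·3 = 38.2 → v = 6.18 m/s
t = (v − v₀)/a = (6.18 − 7.00)/-1.8 = 0.455 s

Phase 2 (accelerating): v₀ = 6.18 m/s, a = 1 m/s².
v = v₀ + at → t = (12 − 6.18) / 1 = 5.82 s
v² = v₀² + 2aΔx → Δx = (12² − 6.18²)/(2·1) = 52.9 m

Phase 3 (constant speed): v₀ = 12.0 m/s, a = 0 m/s².
v = v₀ + at = 12.0 + (0)(19.5) = 12.0 m/s
Δx = v₀t + ½at² = 12.0·19.5 + 0.5·0·19.5² = 234 m
Total time = 0.455 + 5.82 + 19.5 = 25.8 s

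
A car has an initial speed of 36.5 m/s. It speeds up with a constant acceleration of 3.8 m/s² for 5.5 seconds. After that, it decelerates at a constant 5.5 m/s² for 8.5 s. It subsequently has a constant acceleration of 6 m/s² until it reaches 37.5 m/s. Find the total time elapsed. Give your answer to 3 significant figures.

Phase 1 (accelerating): v₀ = 36.5 m/s, a = 3.8 m/s².
v = v₀ + at = 36.5 + (3.8)(5.5) = 57.4 m/s
Δx = v₀t + ½at² = 36.5·5.5 + 0.5·3.8·5.5² = 258 m

Phase 2 (decelerating): v₀ = 57.4 m/s, a = -5.5 m/s².
v = v₀ + at = 57.4 + (-5.5)(8.5) = 10.6 m/s
Δx = v₀t + ½at² = 57.4·8.5 + 0.5·-5.5·8.5² = 289 m

Phase 3 (accelerating): v₀ = 10.6 m/s, a = 6 m/s².
v = v₀ + at → t = (37.5 − 10.6) / 6 = 4.48 s
v² = v₀² + 2aΔx → Δx = (37.5² − 10.6²)/(2·6) = 108 m
Total time = 5.50 + 8.50 + 4.48 = 18.5 s

18.5 s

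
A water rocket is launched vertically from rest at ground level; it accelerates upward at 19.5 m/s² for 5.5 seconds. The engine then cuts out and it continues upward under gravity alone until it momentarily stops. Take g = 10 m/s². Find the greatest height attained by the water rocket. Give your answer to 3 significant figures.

870 m

Phase 1 (powered ascent): v₀ = 0 m/s, a = 19.5 m/s².
v = v₀ + at = 0 + (19.5)(5.5) = 107 m/s
Δx = v₀t + ½at² = 0·5.5 + 0.5·19.5·5.5² = 295 m

Phase 2 (coasting upward): v₀ = 107 m/s, a = -10 m/s².
v = v₀ + at → t = (0 − 107) / -10 = 10.7 s
v² = v₀² + 2aΔx → Δx = (0² − 107²)/(2·-10) = 575 m
Maximum height = 295 + 575 = 870 m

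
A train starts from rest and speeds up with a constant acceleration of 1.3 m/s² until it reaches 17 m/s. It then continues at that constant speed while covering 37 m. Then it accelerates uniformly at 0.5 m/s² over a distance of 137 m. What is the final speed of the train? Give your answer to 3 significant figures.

Phase 1 (accelerating): v₀ = 0 m/s, a = 1.3 m/s².
v = v₀ + at → t = (17 − 0) / 1.3 = 13.1 s
v² = v₀² + 2aΔx → Δx = (17² − 0²)/(2·1.3) = 111 m

Phase 2 (constant speed): v₀ = 17.0 m/s, a = 0 m/s².
Constant speed: t = d/v = 37/17.0 = 2.18 s

Phase 3 (accelerating): v₀ = 17.0 m/s, a = 0.5 m/s².
v² = v₀² + 2aΔx = 17.0² + 2·0.5·137 = 426 → v = 20.6 m/s
t = (v − v₀)/a = (20.6 − 17.0)/0.5 = 7.28 s
Final speed = 20.6 m/s

20.6 m/s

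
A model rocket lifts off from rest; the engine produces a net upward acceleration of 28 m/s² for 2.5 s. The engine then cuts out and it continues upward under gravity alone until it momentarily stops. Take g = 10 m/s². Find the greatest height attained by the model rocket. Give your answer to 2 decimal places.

Phase 1 (powered ascent): v₀ = 0 m/s, a = 28 m/s².
v = v₀ + at = 0 + (28)(2.5) = 70.0 m/s
Δx = v₀t + ½at² = 0·2.5 + 0.5·28·2.5² = 87.5 m

Phase 2 (coasting upward): v₀ = 70.0 m/s, a = -10 m/s².
v = v₀ + at → t = (0 − 70.0) / -10 = 7.00 s
v² = v₀² + 2aΔx → Δx = (0² − 70.0²)/(2·-10) = 245 m
Maximum height = 87.5 + 245 = 332 m

332.50 m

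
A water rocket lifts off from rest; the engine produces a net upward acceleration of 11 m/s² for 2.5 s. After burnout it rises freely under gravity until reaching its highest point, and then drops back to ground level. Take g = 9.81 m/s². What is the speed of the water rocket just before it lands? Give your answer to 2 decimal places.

37.82 m/s

Phase 1 (powered ascent): v₀ = 0 m/s, a = 11 m/s².
v = v₀ + at = 0 + (11)(2.5) = 27.5 m/s
Δx = v₀t + ½at² = 0·2.5 + 0.5·11·2.5² = 34.4 m

Phase 2 (coasting upward): v₀ = 27.5 m/s, a = -9.81 m/s².
v = v₀ + at → t = (0 − 27.5) / -9.81 = 2.80 s
v² = v₀² + 2aΔx → Δx = (0² − 27.5²)/(2·-9.81) = 38.5 m

Phase 3 (free fall): v₀ = 0 m/s, a = -9.81 m/s².
Falls 72.9 m from rest: t = √(2·72.9/9.81) = 3.86 s; v = g·t = 37.8 m/s.
Impact speed = 37.8 m/s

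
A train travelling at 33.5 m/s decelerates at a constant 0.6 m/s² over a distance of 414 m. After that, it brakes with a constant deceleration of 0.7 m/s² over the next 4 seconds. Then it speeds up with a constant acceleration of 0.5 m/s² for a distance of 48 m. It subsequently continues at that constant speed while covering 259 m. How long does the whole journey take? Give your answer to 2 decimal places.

31.40 s

Phase 1 (decelerating): v₀ = 33.5 m/s, a = -0.6 m/s².
v² = v₀² + 2aΔx = 33.5² + 2·-0.6·414 = 625 → v = 25.0 m/s
t = (v − v₀)/a = (25.0 − 33.5)/-0.6 = 14.2 s

Phase 2 (decelerating): v₀ = 25.0 m/s, a = -0.7 m/s².
v = v₀ + at = 25.0 + (-0.7)(4) = 22.2 m/s
Δx = v₀t + ½at² = 25.0·4 + 0.5·-0.7·4² = 94.4 m

Phase 3 (accelerating): v₀ = 22.2 m/s, a = 0.5 m/s².
v² = v₀² + 2aΔx = 22.2² + 2·0.5·48 = 541 → v = 23.3 m/s
t = (v − v₀)/a = (23.3 − 22.2)/0.5 = 2.11 s

Phase 4 (constant speed): v₀ = 23.3 m/s, a = 0 m/s².
Constant speed: t = d/v = 259/23.3 = 11.1 s
Total time = 14.2 + 4.00 + 2.11 + 11.1 = 31.4 s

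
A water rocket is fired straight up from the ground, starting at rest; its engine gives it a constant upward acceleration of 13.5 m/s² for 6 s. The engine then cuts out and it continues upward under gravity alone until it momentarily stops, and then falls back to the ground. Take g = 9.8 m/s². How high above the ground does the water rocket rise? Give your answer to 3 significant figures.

578 m

Phase 1 (powered ascent): v₀ = 0 m/s, a = 13.5 m/s².
v = v₀ + at = 0 + (13.5)(6) = 81.0 m/s
Δx = v₀t + ½at² = 0·6 + 0.5·13.5·6² = 243 m

Phase 2 (coasting upward): v₀ = 81.0 m/s, a = -9.8 m/s².
v = v₀ + at → t = (0 − 81.0) / -9.8 = 8.27 s
v² = v₀² + 2aΔx → Δx = (0² − 81.0²)/(2·-9.8) = 335 m
Maximum height = 243 + 335 = 578 m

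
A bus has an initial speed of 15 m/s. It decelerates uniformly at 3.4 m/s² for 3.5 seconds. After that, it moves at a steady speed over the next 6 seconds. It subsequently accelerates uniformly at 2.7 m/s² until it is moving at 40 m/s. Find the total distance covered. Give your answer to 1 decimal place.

344.8 m

Phase 1 (decelerating): v₀ = 15.0 m/s, a = -3.4 m/s².
v = v₀ + at = 15.0 + (-3.4)(3.5) = 3.10 m/s
Δx = v₀t + ½at² = 15.0·3.5 + 0.5·-3.4·3.5² = 31.7 m

Phase 2 (constant speed): v₀ = 3.10 m/s, a = 0 m/s².
v = v₀ + at = 3.10 + (0)(6) = 3.10 m/s
Δx = v₀t + ½at² = 3.10·6 + 0.5·0·6² = 18.6 m

Phase 3 (accelerating): v₀ = 3.10 m/s, a = 2.7 m/s².
v = v₀ + at → t = (40 − 3.10) / 2.7 = 13.7 s
v² = v₀² + 2aΔx → Δx = (40² − 3.10²)/(2·2.7) = 295 m
Total distance = 31.7 + 18.6 + 295 = 345 m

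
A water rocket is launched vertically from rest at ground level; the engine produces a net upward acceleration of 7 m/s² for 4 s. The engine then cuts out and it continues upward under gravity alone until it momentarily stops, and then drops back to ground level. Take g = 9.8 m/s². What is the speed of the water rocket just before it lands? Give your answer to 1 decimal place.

Phase 1 (powered ascent): v₀ = 0 m/s, a = 7 m/s².
v = v₀ + at = 0 + (7)(4) = 28.0 m/s
Δx = v₀t + ½at² = 0·4 + 0.5·7·4² = 56.0 m

Phase 2 (coasting upward): v₀ = 28.0 m/s, a = -9.8 m/s².
v = v₀ + at → t = (0 − 28.0) / -9.8 = 2.86 s
v² = v₀² + 2aΔx → Δx = (0² − 28.0²)/(2·-9.8) = 40.0 m

Phase 3 (free fall): v₀ = 0 m/s, a = -9.8 m/s².
Falls 96.0 m from rest: t = √(2·96.0/9.8) = 4.43 s; v = g·t = 43.4 m/s.
Impact speed = 43.4 m/s

43.4 m/s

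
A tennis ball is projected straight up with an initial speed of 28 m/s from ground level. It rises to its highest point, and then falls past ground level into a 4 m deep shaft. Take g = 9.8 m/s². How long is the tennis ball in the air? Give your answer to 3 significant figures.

5.85 s

Phase 1 (rising): v₀ = 28.0 m/s, a = -9.8 m/s².
v = v₀ + at → t = (0 − 28.0) / -9.8 = 2.86 s
v² = v₀² + 2aΔx → Δx = (0² − 28.0²)/(2·-9.8) = 40.0 m

Phase 2 (falling): v₀ = 0 m/s, a = -9.8 m/s².
Falls 44.0 m from rest: t = √(2·44.0/9.8) = 3.00 s; v = g·t = 29.4 m/s.
Total time = 2.86 + 3.00 = 5.85 s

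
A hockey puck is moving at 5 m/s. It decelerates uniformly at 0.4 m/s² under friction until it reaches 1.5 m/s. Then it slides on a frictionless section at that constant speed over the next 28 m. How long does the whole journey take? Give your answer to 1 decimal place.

27.4 s

Phase 1 (decelerating): v₀ = 5.00 m/s, a = -0.4 m/s².
v = v₀ + at → t = (1.5 − 5.00) / -0.4 = 8.75 s
v² = v₀² + 2aΔx → Δx = (1.5² − 5.00²)/(2·-0.4) = 28.4 m

Phase 2 (constant speed): v₀ = 1.50 m/s, a = 0 m/s².
Constant speed: t = d/v = 28/1.50 = 18.7 s
Total time = 8.75 + 18.7 = 27.4 s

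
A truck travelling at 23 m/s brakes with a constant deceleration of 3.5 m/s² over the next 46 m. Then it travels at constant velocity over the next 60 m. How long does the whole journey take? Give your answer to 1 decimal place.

Phase 1 (decelerating): v₀ = 23.0 m/s, a = -3.5 m/s².
v² = v₀² + 2aΔx = 23.0² + 2·-3.5·46 = 207 → v = 14.4 m/s
t = (v − v₀)/a = (14.4 − 23.0)/-3.5 = 2.46 s

Phase 2 (constant speed): v₀ = 14.4 m/s, a = 0 m/s².
Constant speed: t = d/v = 60/14.4 = 4.17 s
Total time = 2.46 + 4.17 = 6.63 s

6.6 s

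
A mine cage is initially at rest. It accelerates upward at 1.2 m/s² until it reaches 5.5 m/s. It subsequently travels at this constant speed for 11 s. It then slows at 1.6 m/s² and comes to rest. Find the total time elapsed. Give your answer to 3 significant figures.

19.0 s

Phase 1 (accelerating): v₀ = 0 m/s, a = 1.2 m/s².
v = v₀ + at → t = (5.5 − 0) / 1.2 = 4.58 s
v² = v₀² + 2aΔx → Δx = (5.5² − 0²)/(2·1.2) = 12.6 m

Phase 2 (constant speed): v₀ = 5.50 m/s, a = 0 m/s².
v = v₀ + at = 5.50 + (0)(11) = 5.50 m/s
Δx = v₀t + ½at² = 5.50·11 + 0.5·0·11² = 60.5 m

Phase 3 (decelerating): v₀ = 5.50 m/s, a = -1.6 m/s².
v = v₀ + at → t = (0 − 5.50) / -1.6 = 3.44 s
v² = v₀² + 2aΔx → Δx = (0² − 5.50²)/(2·-1.6) = 9.45 m
Total time = 4.58 + 11.0 + 3.44 = 19.0 s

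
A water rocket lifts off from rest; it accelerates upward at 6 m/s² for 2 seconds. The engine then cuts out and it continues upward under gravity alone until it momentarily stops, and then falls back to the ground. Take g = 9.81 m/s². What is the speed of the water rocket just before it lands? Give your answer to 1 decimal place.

Phase 1 (powered ascent): v₀ = 0 m/s, a = 6 m/s².
v = v₀ + at = 0 + (6)(2) = 12.0 m/s
Δx = v₀t + ½at² = 0·2 + 0.5·6·2² = 12.0 m

Phase 2 (coasting upward): v₀ = 12.0 m/s, a = -9.81 m/s².
v = v₀ + at → t = (0 − 12.0) / -9.81 = 1.22 s
v² = v₀² + 2aΔx → Δx = (0² − 12.0²)/(2·-9.81) = 7.34 m

Phase 3 (free fall): v₀ = 0 m/s, a = -9.81 m/s².
Falls 19.3 m from rest: t = √(2·19.3/9.81) = 1.99 s; v = g·t = 19.5 m/s.
Impact speed = 19.5 m/s

19.5 m/s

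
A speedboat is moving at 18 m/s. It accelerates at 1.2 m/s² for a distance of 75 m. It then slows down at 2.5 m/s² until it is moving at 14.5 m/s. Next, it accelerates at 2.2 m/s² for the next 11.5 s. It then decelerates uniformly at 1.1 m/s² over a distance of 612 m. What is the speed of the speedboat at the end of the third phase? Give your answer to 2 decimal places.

Phase 1 (accelerating): v₀ = 18.0 m/s, a = 1.2 m/s².
v² = v₀² + 2aΔx = 18.0² + 2·1.2·75 = 504 → v = 22.4 m/s
t = (v − v₀)/a = (22.4 − 18.0)/1.2 = 3.71 s

Phase 2 (decelerating): v₀ = 22.4 m/s, a = -2.5 m/s².
v = v₀ + at → t = (14.5 − 22.4) / -2.5 = 3.18 s
v² = v₀² + 2aΔx → Δx = (14.5² − 22.4²)/(2·-2.5) = 58.8 m

Phase 3 (accelerating): v₀ = 14.5 m/s, a = 2.2 m/s².
v = v₀ + at = 14.5 + (2.2)(11.5) = 39.8 m/s
Δx = v₀t + ½at² = 14.5·11.5 + 0.5·2.2·11.5² = 312 m
Speed at end of phase 3 = 39.8 m/s

39.80 m/s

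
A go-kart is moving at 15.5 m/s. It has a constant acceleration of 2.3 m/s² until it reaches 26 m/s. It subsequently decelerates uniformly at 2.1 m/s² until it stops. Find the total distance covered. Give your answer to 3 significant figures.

Phase 1 (accelerating): v₀ = 15.5 m/s, a = 2.3 m/s².
v = v₀ + at → t = (26 − 15.5) / 2.3 = 4.57 s
v² = v₀² + 2aΔx → Δx = (26² − 15.5²)/(2·2.3) = 94.7 m

Phase 2 (decelerating): v₀ = 26.0 m/s, a = -2.1 m/s².
v = v₀ + at → t = (0 − 26.0) / -2.1 = 12.4 s
v² = v₀² + 2aΔx → Δx = (0² − 26.0²)/(2·-2.1) = 161 m
Total distance = 94.7 + 161 = 256 m

256 m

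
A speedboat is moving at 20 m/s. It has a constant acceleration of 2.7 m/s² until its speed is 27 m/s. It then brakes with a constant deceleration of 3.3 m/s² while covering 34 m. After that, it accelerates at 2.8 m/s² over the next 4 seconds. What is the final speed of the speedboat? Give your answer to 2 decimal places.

33.66 m/s

Phase 1 (accelerating): v₀ = 20.0 m/s, a = 2.7 m/s².
v = v₀ + at → t = (27 − 20.0) / 2.7 = 2.59 s
v² = v₀² + 2aΔx → Δx = (27² − 20.0²)/(2·2.7) = 60.9 m

Phase 2 (decelerating): v₀ = 27.0 m/s, a = -3.3 m/s².
v² = v₀² + 2aΔx = 27.0² + 2·-3.3·34 = 505 → v = 22.5 m/s
t = (v − v₀)/a = (22.5 − 27.0)/-3.3 = 1.37 s

Phase 3 (accelerating): v₀ = 22.5 m/s, a = 2.8 m/s².
v = v₀ + at = 22.5 + (2.8)(4) = 33.7 m/s
Δx = v₀t + ½at² = 22.5·4 + 0.5·2.8·4² = 112 m
Final speed = 33.7 m/s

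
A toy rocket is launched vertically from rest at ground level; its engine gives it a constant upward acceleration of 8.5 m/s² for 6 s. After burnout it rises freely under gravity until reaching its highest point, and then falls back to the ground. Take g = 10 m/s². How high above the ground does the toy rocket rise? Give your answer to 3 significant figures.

Phase 1 (powered ascent): v₀ = 0 m/s, a = 8.5 m/s².
v = v₀ + at = 0 + (8.5)(6) = 51.0 m/s
Δx = v₀t + ½at² = 0·6 + 0.5·8.5·6² = 153 m

Phase 2 (coasting upward): v₀ = 51.0 m/s, a = -10 m/s².
v = v₀ + at → t = (0 − 51.0) / -10 = 5.10 s
v² = v₀² + 2aΔx → Δx = (0² − 51.0²)/(2·-10) = 130 m
Maximum height = 153 + 130 = 283 m

283 m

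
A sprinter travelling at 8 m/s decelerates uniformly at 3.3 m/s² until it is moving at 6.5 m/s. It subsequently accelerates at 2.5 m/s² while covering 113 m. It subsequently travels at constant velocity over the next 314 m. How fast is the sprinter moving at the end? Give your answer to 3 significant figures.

Phase 1 (decelerating): v₀ = 8.00 m/s, a = -3.3 m/s².
v = v₀ + at → t = (6.5 − 8.00) / -3.3 = 0.455 s
v² = v₀² + 2aΔx → Δx = (6.5² − 8.00²)/(2·-3.3) = 3.30 m

Phase 2 (accelerating): v₀ = 6.50 m/s, a = 2.5 m/s².
v² = v₀² + 2aΔx = 6.50² + 2·2.5·113 = 607 → v = 24.6 m/s
t = (v − v₀)/a = (24.6 − 6.50)/2.5 = 7.26 s

Phase 3 (constant speed): v₀ = 24.6 m/s, a = 0 m/s².
Constant speed: t = d/v = 314/24.6 = 12.7 s
Final speed = 24.6 m/s

24.6 m/s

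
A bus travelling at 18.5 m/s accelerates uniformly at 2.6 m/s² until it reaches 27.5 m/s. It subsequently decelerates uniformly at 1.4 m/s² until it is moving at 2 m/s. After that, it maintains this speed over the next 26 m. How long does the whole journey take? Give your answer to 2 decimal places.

34.68 s

Phase 1 (accelerating): v₀ = 18.5 m/s, a = 2.6 m/s².
v = v₀ + at → t = (27.5 − 18.5) / 2.6 = 3.46 s
v² = v₀² + 2aΔx → Δx = (27.5² − 18.5²)/(2·2.6) = 79.6 m

Phase 2 (decelerating): v₀ = 27.5 m/s, a = -1.4 m/s².
v = v₀ + at → t = (2 − 27.5) / -1.4 = 18.2 s
v² = v₀² + 2aΔx → Δx = (2² − 27.5²)/(2·-1.4) = 269 m

Phase 3 (constant speed): v₀ = 2.00 m/s, a = 0 m/s².
Constant speed: t = d/v = 26/2.00 = 13.0 s
Total time = 3.46 + 18.2 + 13.0 = 34.7 s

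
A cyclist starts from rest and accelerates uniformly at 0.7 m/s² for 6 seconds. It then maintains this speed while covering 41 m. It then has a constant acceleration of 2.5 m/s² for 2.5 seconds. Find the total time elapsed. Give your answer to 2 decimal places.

18.26 s

Phase 1 (accelerating): v₀ = 0 m/s, a = 0.7 m/s².
v = v₀ + at = 0 + (0.7)(6) = 4.20 m/s
Δx = v₀t + ½at² = 0·6 + 0.5·0.7·6² = 12.6 m

Phase 2 (constant speed): v₀ = 4.20 m/s, a = 0 m/s².
Constant speed: t = d/v = 41/4.20 = 9.76 s

Phase 3 (accelerating): v₀ = 4.20 m/s, a = 2.5 m/s².
v = v₀ + at = 4.20 + (2.5)(2.5) = 10.4 m/s
Δx = v₀t + ½at² = 4.20·2.5 + 0.5·2.5·2.5² = 18.3 m
Total time = 6.00 + 9.76 + 2.50 = 18.3 s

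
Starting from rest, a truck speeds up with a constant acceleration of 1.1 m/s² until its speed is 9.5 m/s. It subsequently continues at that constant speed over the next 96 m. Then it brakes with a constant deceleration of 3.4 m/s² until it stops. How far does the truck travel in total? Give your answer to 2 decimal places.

Phase 1 (accelerating): v₀ = 0 m/s, a = 1.1 m/s².
v = v₀ + at → t = (9.5 − 0) / 1.1 = 8.64 s
v² = v₀² + 2aΔx → Δx = (9.5² − 0²)/(2·1.1) = 41.0 m

Phase 2 (constant speed): v₀ = 9.50 m/s, a = 0 m/s².
Constant speed: t = d/v = 96/9.50 = 10.1 s

Phase 3 (decelerating): v₀ = 9.50 m/s, a = -3.4 m/s².
v = v₀ + at → t = (0 − 9.50) / -3.4 = 2.79 s
v² = v₀² + 2aΔx → Δx = (0² − 9.50²)/(2·-3.4) = 13.3 m
Total distance = 41.0 + 96.0 + 13.3 = 150 m

150.29 m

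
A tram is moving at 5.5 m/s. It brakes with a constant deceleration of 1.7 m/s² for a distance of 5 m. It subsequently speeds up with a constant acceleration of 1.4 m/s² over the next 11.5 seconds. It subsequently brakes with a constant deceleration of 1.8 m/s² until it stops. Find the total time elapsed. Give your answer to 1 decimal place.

23.6 s

Phase 1 (decelerating): v₀ = 5.50 m/s, a = -1.7 m/s².
v² = v₀² + 2aΔx = 5.50² + 2·-1.7·5 = 13.2 → v = 3.64 m/s
t = (v − v₀)/a = (3.64 − 5.50)/-1.7 = 1.09 s

Phase 2 (accelerating): v₀ = 3.64 m/s, a = 1.4 m/s².
v = v₀ + at = 3.64 + (1.4)(11.5) = 19.7 m/s
Δx = v₀t + ½at² = 3.64·11.5 + 0.5·1.4·11.5² = 134 m

Phase 3 (decelerating): v₀ = 19.7 m/s, a = -1.8 m/s².
v = v₀ + at → t = (0 − 19.7) / -1.8 = 11.0 s
v² = v₀² + 2aΔx → Δx = (0² − 19.7²)/(2·-1.8) = 108 m
Total time = 1.09 + 11.5 + 11.0 = 23.6 s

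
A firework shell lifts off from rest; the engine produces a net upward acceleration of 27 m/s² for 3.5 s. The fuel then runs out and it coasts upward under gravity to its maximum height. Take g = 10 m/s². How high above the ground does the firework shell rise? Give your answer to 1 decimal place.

611.9 m

Phase 1 (powered ascent): v₀ = 0 m/s, a = 27 m/s².
v = v₀ + at = 0 + (27)(3.5) = 94.5 m/s
Δx = v₀t + ½at² = 0·3.5 + 0.5·27·3.5² = 165 m

Phase 2 (coasting upward): v₀ = 94.5 m/s, a = -10 m/s².
v = v₀ + at → t = (0 − 94.5) / -10 = 9.45 s
v² = v₀² + 2aΔx → Δx = (0² − 94.5²)/(2·-10) = 447 m
Maximum height = 165 + 447 = 612 m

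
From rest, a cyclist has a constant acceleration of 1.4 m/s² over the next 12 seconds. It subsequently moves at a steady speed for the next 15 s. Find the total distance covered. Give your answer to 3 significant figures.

Phase 1 (accelerating): v₀ = 0 m/s, a = 1.4 m/s².
v = v₀ + at = 0 + (1.4)(12) = 16.8 m/s
Δx = v₀t + ½at² = 0·12 + 0.5·1.4·12² = 101 m

Phase 2 (constant speed): v₀ = 16.8 m/s, a = 0 m/s².
v = v₀ + at = 16.8 + (0)(15) = 16.8 m/s
Δx = v₀t + ½at² = 16.8·15 + 0.5·0·15² = 252 m
Total distance = 101 + 252 = 353 m

353 m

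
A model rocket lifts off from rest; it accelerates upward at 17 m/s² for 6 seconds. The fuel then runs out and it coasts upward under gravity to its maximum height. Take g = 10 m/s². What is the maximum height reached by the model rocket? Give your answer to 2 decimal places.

Phase 1 (powered ascent): v₀ = 0 m/s, a = 17 m/s².
v = v₀ + at = 0 + (17)(6) = 102 m/s
Δx = v₀t + ½at² = 0·6 + 0.5·17·6² = 306 m

Phase 2 (coasting upward): v₀ = 102 m/s, a = -10 m/s².
v = v₀ + at → t = (0 − 102) / -10 = 10.2 s
v² = v₀² + 2aΔx → Δx = (0² − 102²)/(2·-10) = 520 m
Maximum height = 306 + 520 = 826 m

826.20 m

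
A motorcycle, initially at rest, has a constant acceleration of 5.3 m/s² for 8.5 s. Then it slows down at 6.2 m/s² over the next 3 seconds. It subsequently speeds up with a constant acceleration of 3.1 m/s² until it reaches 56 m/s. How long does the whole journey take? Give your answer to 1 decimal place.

Phase 1 (accelerating): v₀ = 0 m/s, a = 5.3 m/s².
v = v₀ + at = 0 + (5.3)(8.5) = 45.0 m/s
Δx = v₀t + ½at² = 0·8.5 + 0.5·5.3·8.5² = 191 m

Phase 2 (decelerating): v₀ = 45.0 m/s, a = -6.2 m/s².
v = v₀ + at = 45.0 + (-6.2)(3) = 26.4 m/s
Δx = v₀t + ½at² = 45.0·3 + 0.5·-6.2·3² = 107 m

Phase 3 (accelerating): v₀ = 26.4 m/s, a = 3.1 m/s².
v = v₀ + at → t = (56 − 26.4) / 3.1 = 9.53 s
v² = v₀² + 2aΔx → Δx = (56² − 26.4²)/(2·3.1) = 393 m
Total time = 8.50 + 3.00 + 9.53 = 21.0 s

21.0 s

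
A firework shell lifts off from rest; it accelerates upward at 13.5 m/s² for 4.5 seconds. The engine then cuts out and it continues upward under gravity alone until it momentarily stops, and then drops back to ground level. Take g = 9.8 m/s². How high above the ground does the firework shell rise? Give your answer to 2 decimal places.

Phase 1 (powered ascent): v₀ = 0 m/s, a = 13.5 m/s².
v = v₀ + at = 0 + (13.5)(4.5) = 60.8 m/s
Δx = v₀t + ½at² = 0·4.5 + 0.5·13.5·4.5² = 137 m

Phase 2 (coasting upward): v₀ = 60.8 m/s, a = -9.8 m/s².
v = v₀ + at → t = (0 − 60.8) / -9.8 = 6.20 s
v² = v₀² + 2aΔx → Δx = (0² − 60.8²)/(2·-9.8) = 188 m
Maximum height = 137 + 188 = 325 m

324.98 m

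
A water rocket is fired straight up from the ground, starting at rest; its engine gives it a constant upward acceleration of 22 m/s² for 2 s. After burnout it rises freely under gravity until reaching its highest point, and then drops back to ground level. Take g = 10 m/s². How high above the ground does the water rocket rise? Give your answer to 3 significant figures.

Phase 1 (powered ascent): v₀ = 0 m/s, a = 22 m/s².
v = v₀ + at = 0 + (22)(2) = 44.0 m/s
Δx = v₀t + ½at² = 0·2 + 0.5·22·2² = 44.0 m

Phase 2 (coasting upward): v₀ = 44.0 m/s, a = -10 m/s².
v = v₀ + at → t = (0 − 44.0) / -10 = 4.40 s
v² = v₀² + 2aΔx → Δx = (0² − 44.0²)/(2·-10) = 96.8 m
Maximum height = 44.0 + 96.8 = 141 m

141 m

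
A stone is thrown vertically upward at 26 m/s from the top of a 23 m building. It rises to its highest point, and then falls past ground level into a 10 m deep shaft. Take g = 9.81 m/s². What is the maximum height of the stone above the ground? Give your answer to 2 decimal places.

Phase 1 (rising): v₀ = 26.0 m/s, a = -9.81 m/s².
v = v₀ + at → t = (0 − 26.0) / -9.81 = 2.65 s
v² = v₀² + 2aΔx → Δx = (0² − 26.0²)/(2·-9.81) = 34.5 m
Maximum height = 23 + 34.5 = 57.5 m

57.45 m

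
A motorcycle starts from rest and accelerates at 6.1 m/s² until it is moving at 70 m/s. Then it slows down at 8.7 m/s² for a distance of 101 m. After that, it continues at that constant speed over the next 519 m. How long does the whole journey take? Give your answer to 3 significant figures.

Phase 1 (accelerating): v₀ = 0 m/s, a = 6.1 m/s².
v = v₀ + at → t = (70 − 0) / 6.1 = 11.5 s
v² = v₀² + 2aΔx → Δx = (70² − 0²)/(2·6.1) = 402 m

Phase 2 (decelerating): v₀ = 70.0 m/s, a = -8.7 m/s².
v² = v₀² + 2aΔx = 70.0² + 2·-8.7·101 = 3140 → v = 56.1 m/s
t = (v − v₀)/a = (56.1 − 70.0)/-8.7 = 1.60 s

Phase 3 (constant speed): v₀ = 56.1 m/s, a = 0 m/s².
Constant speed: t = d/v = 519/56.1 = 9.26 s
Total time = 11.5 + 1.60 + 9.26 = 22.3 s

22.3 s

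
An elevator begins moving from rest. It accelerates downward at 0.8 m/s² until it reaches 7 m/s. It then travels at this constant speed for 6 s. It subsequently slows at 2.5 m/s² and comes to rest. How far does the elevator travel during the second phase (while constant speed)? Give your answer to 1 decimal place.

42.0 m

Phase 1 (accelerating): v₀ = 0 m/s, a = 0.8 m/s².
v = v₀ + at → t = (7 − 0) / 0.8 = 8.75 s
v² = v₀² + 2aΔx → Δx = (7² − 0²)/(2·0.8) = 30.6 m

Phase 2 (constant speed): v₀ = 7.00 m/s, a = 0 m/s².
v = v₀ + at = 7.00 + (0)(6) = 7.00 m/s
Δx = v₀t + ½at² = 7.00·6 + 0.5·0·6² = 42.0 m
Distance in phase 2 = 42.0 m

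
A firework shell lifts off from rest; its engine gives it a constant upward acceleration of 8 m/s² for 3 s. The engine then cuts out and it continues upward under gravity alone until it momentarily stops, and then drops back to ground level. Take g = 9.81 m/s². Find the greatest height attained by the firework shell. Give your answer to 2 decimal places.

65.36 m

Phase 1 (powered ascent): v₀ = 0 m/s, a = 8 m/s².
v = v₀ + at = 0 + (8)(3) = 24.0 m/s
Δx = v₀t + ½at² = 0·3 + 0.5·8·3² = 36.0 m

Phase 2 (coasting upward): v₀ = 24.0 m/s, a = -9.81 m/s².
v = v₀ + at → t = (0 − 24.0) / -9.81 = 2.45 s
v² = v₀² + 2aΔx → Δx = (0² − 24.0²)/(2·-9.81) = 29.4 m
Maximum height = 36.0 + 29.4 = 65.4 m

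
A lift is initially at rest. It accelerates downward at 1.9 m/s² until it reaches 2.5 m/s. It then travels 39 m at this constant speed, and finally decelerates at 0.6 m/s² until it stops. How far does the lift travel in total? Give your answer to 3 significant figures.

45.9 m

Phase 1 (accelerating): v₀ = 0 m/s, a = 1.9 m/s².
v = v₀ + at → t = (2.5 − 0) / 1.9 = 1.32 s
v² = v₀² + 2aΔx → Δx = (2.5² − 0²)/(2·1.9) = 1.64 m

Phase 2 (constant speed): v₀ = 2.50 m/s, a = 0 m/s².
Constant speed: t = d/v = 39/2.50 = 15.6 s

Phase 3 (decelerating): v₀ = 2.50 m/s, a = -0.6 m/s².
v = v₀ + at → t = (0 − 2.50) / -0.6 = 4.17 s
v² = v₀² + 2aΔx → Δx = (0² − 2.50²)/(2·-0.6) = 5.21 m
Total distance = 1.64 + 39.0 + 5.21 = 45.9 m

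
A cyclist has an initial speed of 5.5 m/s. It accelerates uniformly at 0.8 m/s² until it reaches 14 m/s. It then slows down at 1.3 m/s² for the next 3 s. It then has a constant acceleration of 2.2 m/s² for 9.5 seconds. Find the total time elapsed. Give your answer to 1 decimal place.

23.1 s

Phase 1 (accelerating): v₀ = 5.50 m/s, a = 0.8 m/s².
v = v₀ + at → t = (14 − 5.50) / 0.8 = 10.6 s
v² = v₀² + 2aΔx → Δx = (14² − 5.50²)/(2·0.8) = 104 m

Phase 2 (decelerating): v₀ = 14.0 m/s, a = -1.3 m/s².
v = v₀ + at = 14.0 + (-1.3)(3) = 10.1 m/s
Δx = v₀t + ½at² = 14.0·3 + 0.5·-1.3·3² = 36.1 m

Phase 3 (accelerating): v₀ = 10.1 m/s, a = 2.2 m/s².
v = v₀ + at = 10.1 + (2.2)(9.5) = 31.0 m/s
Δx = v₀t + ½at² = 10.1·9.5 + 0.5·2.2·9.5² = 195 m
Total time = 10.6 + 3.00 + 9.50 = 23.1 s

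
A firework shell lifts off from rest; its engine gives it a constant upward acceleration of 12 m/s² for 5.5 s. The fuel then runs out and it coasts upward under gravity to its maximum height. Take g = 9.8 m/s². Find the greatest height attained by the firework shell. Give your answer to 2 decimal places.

403.74 m

Phase 1 (powered ascent): v₀ = 0 m/s, a = 12 m/s².
v = v₀ + at = 0 + (12)(5.5) = 66.0 m/s
Δx = v₀t + ½at² = 0·5.5 + 0.5·12·5.5² = 182 m

Phase 2 (coasting upward): v₀ = 66.0 m/s, a = -9.8 m/s².
v = v₀ + at → t = (0 − 66.0) / -9.8 = 6.73 s
v² = v₀² + 2aΔx → Δx = (0² − 66.0²)/(2·-9.8) = 222 m
Maximum height = 182 + 222 = 404 m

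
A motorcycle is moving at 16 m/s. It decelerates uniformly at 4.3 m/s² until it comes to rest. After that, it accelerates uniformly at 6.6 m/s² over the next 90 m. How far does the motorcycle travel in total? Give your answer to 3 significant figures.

Phase 1 (decelerating): v₀ = 16.0 m/s, a = -4.3 m/s².
v = v₀ + at → t = (0 − 16.0) / -4.3 = 3.72 s
v² = v₀² + 2aΔx → Δx = (0² − 16.0²)/(2·-4.3) = 29.8 m

Phase 2 (accelerating): v₀ = 0 m/s, a = 6.6 m/s².
v² = v₀² + 2aΔx = 0² + 2·6.6·90 = 1190 → v = 34.5 m/s
t = (v − v₀)/a = (34.5 − 0)/6.6 = 5.22 s
Total distance = 29.8 + 90.0 = 120 m

120 m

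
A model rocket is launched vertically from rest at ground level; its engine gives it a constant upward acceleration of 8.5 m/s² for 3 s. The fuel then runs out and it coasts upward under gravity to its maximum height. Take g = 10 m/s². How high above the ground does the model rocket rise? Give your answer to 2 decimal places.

Phase 1 (powered ascent): v₀ = 0 m/s, a = 8.5 m/s².
v = v₀ + at = 0 + (8.5)(3) = 25.5 m/s
Δx = v₀t + ½at² = 0·3 + 0.5·8.5·3² = 38.2 m

Phase 2 (coasting upward): v₀ = 25.5 m/s, a = -10 m/s².
v = v₀ + at → t = (0 − 25.5) / -10 = 2.55 s
v² = v₀² + 2aΔx → Δx = (0² − 25.5²)/(2·-10) = 32.5 m
Maximum height = 38.2 + 32.5 = 70.8 m

70.76 m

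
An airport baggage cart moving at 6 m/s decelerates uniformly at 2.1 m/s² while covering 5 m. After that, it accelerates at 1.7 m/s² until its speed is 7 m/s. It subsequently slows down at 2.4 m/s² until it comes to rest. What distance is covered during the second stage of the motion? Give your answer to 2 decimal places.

10.00 m

Phase 1 (decelerating): v₀ = 6.00 m/s, a = -2.1 m/s².
v² = v₀² + 2aΔx = 6.00² + 2·-2.1·5 = 15.0 → v = 3.87 m/s
t = (v − v₀)/a = (3.87 − 6.00)/-2.1 = 1.01 s

Phase 2 (accelerating): v₀ = 3.87 m/s, a = 1.7 m/s².
v = v₀ + at → t = (7 − 3.87) / 1.7 = 1.84 s
v² = v₀² + 2aΔx → Δx = (7² − 3.87²)/(2·1.7) = 10.0 m
Distance in phase 2 = 10.0 m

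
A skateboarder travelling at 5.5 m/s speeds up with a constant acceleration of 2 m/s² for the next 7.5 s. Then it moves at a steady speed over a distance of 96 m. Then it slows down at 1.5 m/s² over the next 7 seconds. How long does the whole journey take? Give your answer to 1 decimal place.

Phase 1 (accelerating): v₀ = 5.50 m/s, a = 2 m/s².
v = v₀ + at = 5.50 + (2)(7.5) = 20.5 m/s
Δx = v₀t + ½at² = 5.50·7.5 + 0.5·2·7.5² = 97.5 m

Phase 2 (constant speed): v₀ = 20.5 m/s, a = 0 m/s².
Constant speed: t = d/v = 96/20.5 = 4.68 s

Phase 3 (decelerating): v₀ = 20.5 m/s, a = -1.5 m/s².
v = v₀ + at = 20.5 + (-1.5)(7) = 10.0 m/s
Δx = v₀t + ½at² = 20.5·7 + 0.5·-1.5·7² = 107 m
Total time = 7.50 + 4.68 + 7.00 = 19.2 s

19.2 s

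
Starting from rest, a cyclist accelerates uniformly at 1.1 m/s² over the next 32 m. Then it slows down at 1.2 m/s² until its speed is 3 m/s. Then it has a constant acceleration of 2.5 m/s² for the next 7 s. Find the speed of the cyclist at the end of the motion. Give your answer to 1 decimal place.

20.5 m/s

Phase 1 (accelerating): v₀ = 0 m/s, a = 1.1 m/s².
v² = v₀² + 2aΔx = 0² + 2·1.1·32 = 70.4 → v = 8.39 m/s
t = (v − v₀)/a = (8.39 − 0)/1.1 = 7.63 s

Phase 2 (decelerating): v₀ = 8.39 m/s, a = -1.2 m/s².
v = v₀ + at → t = (3 − 8.39) / -1.2 = 4.49 s
v² = v₀² + 2aΔx → Δx = (3² − 8.39²)/(2·-1.2) = 25.6 m

Phase 3 (accelerating): v₀ = 3.00 m/s, a = 2.5 m/s².
v = v₀ + at = 3.00 + (2.5)(7) = 20.5 m/s
Δx = v₀t + ½at² = 3.00·7 + 0.5·2.5·7² = 82.2 m
Final speed = 20.5 m/s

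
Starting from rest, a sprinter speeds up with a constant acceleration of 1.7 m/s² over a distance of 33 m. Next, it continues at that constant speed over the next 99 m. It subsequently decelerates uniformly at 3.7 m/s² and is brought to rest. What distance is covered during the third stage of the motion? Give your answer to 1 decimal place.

15.2 m

Phase 1 (accelerating): v₀ = 0 m/s, a = 1.7 m/s².
v² = v₀² + 2aΔx = 0² + 2·1.7·33 = 112 → v = 10.6 m/s
t = (v − v₀)/a = (10.6 − 0)/1.7 = 6.23 s

Phase 2 (constant speed): v₀ = 10.6 m/s, a = 0 m/s².
Constant speed: t = d/v = 99/10.6 = 9.35 s

Phase 3 (decelerating): v₀ = 10.6 m/s, a = -3.7 m/s².
v = v₀ + at → t = (0 − 10.6) / -3.7 = 2.86 s
v² = v₀² + 2aΔx → Δx = (0² − 10.6²)/(2·-3.7) = 15.2 m
Distance in phase 3 = 15.2 m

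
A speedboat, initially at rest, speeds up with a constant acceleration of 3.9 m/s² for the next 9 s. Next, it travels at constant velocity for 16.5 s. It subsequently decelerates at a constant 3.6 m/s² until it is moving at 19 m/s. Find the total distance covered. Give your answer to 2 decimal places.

Phase 1 (accelerating): v₀ = 0 m/s, a = 3.9 m/s².
v = v₀ + at = 0 + (3.9)(9) = 35.1 m/s
Δx = v₀t + ½at² = 0·9 + 0.5·3.9·9² = 158 m

Phase 2 (constant speed): v₀ = 35.1 m/s, a = 0 m/s².
v = v₀ + at = 35.1 + (0)(16.5) = 35.1 m/s
Δx = v₀t + ½at² = 35.1·16.5 + 0.5·0·16.5² = 579 m

Phase 3 (decelerating): v₀ = 35.1 m/s, a = -3.6 m/s².
v = v₀ + at → t = (19 − 35.1) / -3.6 = 4.47 s
v² = v₀² + 2aΔx → Δx = (19² − 35.1²)/(2·-3.6) = 121 m
Total distance = 158 + 579 + 121 = 858 m

858.07 m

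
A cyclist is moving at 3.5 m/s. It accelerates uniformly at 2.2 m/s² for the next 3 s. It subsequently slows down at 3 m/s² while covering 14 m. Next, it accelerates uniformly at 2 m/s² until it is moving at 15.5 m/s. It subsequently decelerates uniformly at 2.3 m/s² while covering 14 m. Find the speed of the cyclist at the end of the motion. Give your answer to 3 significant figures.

13.3 m/s

Phase 1 (accelerating): v₀ = 3.50 m/s, a = 2.2 m/s².
v = v₀ + at = 3.50 + (2.2)(3) = 10.1 m/s
Δx = v₀t + ½at² = 3.50·3 + 0.5·2.2·3² = 20.4 m

Phase 2 (decelerating): v₀ = 10.1 m/s, a = -3 m/s².
v² = v₀² + 2aΔx = 10.1² + 2·-3·14 = 18.0 → v = 4.24 m/s
t = (v − v₀)/a = (4.24 − 10.1)/-3 = 1.95 s

Phase 3 (accelerating): v₀ = 4.24 m/s, a = 2 m/s².
v = v₀ + at → t = (15.5 − 4.24) / 2 = 5.63 s
v² = v₀² + 2aΔx → Δx = (15.5² − 4.24²)/(2·2) = 55.6 m

Phase 4 (decelerating): v₀ = 15.5 m/s, a = -2.3 m/s².
v² = v₀² + 2aΔx = 15.5² + 2·-2.3·14 = 176 → v = 13.3 m/s
t = (v − v₀)/a = (13.3 − 15.5)/-2.3 = 0.974 s
Final speed = 13.3 m/s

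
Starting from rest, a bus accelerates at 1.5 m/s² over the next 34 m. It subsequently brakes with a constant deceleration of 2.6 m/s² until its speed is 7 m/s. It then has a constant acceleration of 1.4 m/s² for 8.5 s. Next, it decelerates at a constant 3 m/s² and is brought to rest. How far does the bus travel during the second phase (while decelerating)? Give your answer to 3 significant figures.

Phase 1 (accelerating): v₀ = 0 m/s, a = 1.5 m/s².
v² = v₀² + 2aΔx = 0² + 2·1.5·34 = 102 → v = 10.1 m/s
t = (v − v₀)/a = (10.1 − 0)/1.5 = 6.73 s

Phase 2 (decelerating): v₀ = 10.1 m/s, a = -2.6 m/s².
v = v₀ + at → t = (7 − 10.1) / -2.6 = 1.19 s
v² = v₀² + 2aΔx → Δx = (7² − 10.1²)/(2·-2.6) = 10.2 m
Distance in phase 2 = 10.2 m

10.2 m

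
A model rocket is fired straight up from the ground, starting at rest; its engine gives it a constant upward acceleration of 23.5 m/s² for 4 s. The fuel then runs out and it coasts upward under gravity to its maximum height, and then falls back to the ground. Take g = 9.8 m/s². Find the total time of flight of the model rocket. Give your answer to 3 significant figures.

Phase 1 (powered ascent): v₀ = 0 m/s, a = 23.5 m/s².
v = v₀ + at = 0 + (23.5)(4) = 94.0 m/s
Δx = v₀t + ½at² = 0·4 + 0.5·23.5·4² = 188 m

Phase 2 (coasting upward): v₀ = 94.0 m/s, a = -9.8 m/s².
v = v₀ + at → t = (0 − 94.0) / -9.8 = 9.59 s
v² = v₀² + 2aΔx → Δx = (0² − 94.0²)/(2·-9.8) = 451 m

Phase 3 (free fall): v₀ = 0 m/s, a = -9.8 m/s².
Falls 639 m from rest: t = √(2·639/9.8) = 11.4 s; v = g·t = 112 m/s.
Total time = 4.00 + 9.59 + 11.4 = 25.0 s

25.0 s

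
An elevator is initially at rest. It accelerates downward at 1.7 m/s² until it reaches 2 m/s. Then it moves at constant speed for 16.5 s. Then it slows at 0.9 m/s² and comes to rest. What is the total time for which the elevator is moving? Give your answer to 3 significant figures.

Phase 1 (accelerating): v₀ = 0 m/s, a = 1.7 m/s².
v = v₀ + at → t = (2 − 0) / 1.7 = 1.18 s
v² = v₀² + 2aΔx → Δx = (2² − 0²)/(2·1.7) = 1.18 m

Phase 2 (constant speed): v₀ = 2.00 m/s, a = 0 m/s².
v = v₀ + at = 2.00 + (0)(16.5) = 2.00 m/s
Δx = v₀t + ½at² = 2.00·16.5 + 0.5·0·16.5² = 33.0 m

Phase 3 (decelerating): v₀ = 2.00 m/s, a = -0.9 m/s².
v = v₀ + at → t = (0 − 2.00) / -0.9 = 2.22 s
v² = v₀² + 2aΔx → Δx = (0² − 2.00²)/(2·-0.9) = 2.22 m
Total time = 1.18 + 16.5 + 2.22 = 19.9 s

19.9 s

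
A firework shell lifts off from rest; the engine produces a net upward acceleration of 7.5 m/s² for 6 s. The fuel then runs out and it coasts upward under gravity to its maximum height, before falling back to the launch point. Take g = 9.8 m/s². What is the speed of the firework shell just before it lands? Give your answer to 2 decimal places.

68.34 m/s

Phase 1 (powered ascent): v₀ = 0 m/s, a = 7.5 m/s².
v = v₀ + at = 0 + (7.5)(6) = 45.0 m/s
Δx = v₀t + ½at² = 0·6 + 0.5·7.5·6² = 135 m

Phase 2 (coasting upward): v₀ = 45.0 m/s, a = -9.8 m/s².
v = v₀ + at → t = (0 − 45.0) / -9.8 = 4.59 s
v² = v₀² + 2aΔx → Δx = (0² − 45.0²)/(2·-9.8) = 103 m

Phase 3 (free fall): v₀ = 0 m/s, a = -9.8 m/s².
Falls 238 m from rest: t = √(2·238/9.8) = 6.97 s; v = g·t = 68.3 m/s.
Impact speed = 68.3 m/s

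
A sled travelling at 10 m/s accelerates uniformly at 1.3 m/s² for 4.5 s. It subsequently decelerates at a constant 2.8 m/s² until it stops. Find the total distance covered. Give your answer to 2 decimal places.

Phase 1 (accelerating): v₀ = 10.0 m/s, a = 1.3 m/s².
v = v₀ + at = 10.0 + (1.3)(4.5) = 15.9 m/s
Δx = v₀t + ½at² = 10.0·4.5 + 0.5·1.3·4.5² = 58.2 m

Phase 2 (decelerating): v₀ = 15.9 m/s, a = -2.8 m/s².
v = v₀ + at → t = (0 − 15.9) / -2.8 = 5.66 s
v² = v₀² + 2aΔx → Δx = (0² − 15.9²)/(2·-2.8) = 44.9 m
Total distance = 58.2 + 44.9 = 103 m

103.02 m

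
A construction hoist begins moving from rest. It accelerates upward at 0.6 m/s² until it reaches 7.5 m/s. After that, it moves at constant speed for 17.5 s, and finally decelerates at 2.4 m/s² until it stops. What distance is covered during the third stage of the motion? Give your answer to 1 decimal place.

Phase 1 (accelerating): v₀ = 0 m/s, a = 0.6 m/s².
v = v₀ + at → t = (7.5 − 0) / 0.6 = 12.5 s
v² = v₀² + 2aΔx → Δx = (7.5² − 0²)/(2·0.6) = 46.9 m

Phase 2 (constant speed): v₀ = 7.50 m/s, a = 0 m/s².
v = v₀ + at = 7.50 + (0)(17.5) = 7.50 m/s
Δx = v₀t + ½at² = 7.50·17.5 + 0.5·0·17.5² = 131 m

Phase 3 (decelerating): v₀ = 7.50 m/s, a = -2.4 m/s².
v = v₀ + at → t = (0 − 7.50) / -2.4 = 3.12 s
v² = v₀² + 2aΔx → Δx = (0² − 7.50²)/(2·-2.4) = 11.7 m
Distance in phase 3 = 11.7 m

11.7 m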